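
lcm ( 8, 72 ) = 72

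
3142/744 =4 + 83/372 =4.22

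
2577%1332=1245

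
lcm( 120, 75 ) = 600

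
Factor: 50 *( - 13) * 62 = -2^2*5^2*13^1 * 31^1 = - 40300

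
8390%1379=116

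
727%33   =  1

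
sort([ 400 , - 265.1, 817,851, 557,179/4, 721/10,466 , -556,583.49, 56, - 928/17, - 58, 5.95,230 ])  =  [ - 556, - 265.1, - 58,-928/17,  5.95,179/4,56,721/10, 230,  400,466,557, 583.49 , 817,851] 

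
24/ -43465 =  - 1  +  43441/43465  =  - 0.00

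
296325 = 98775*3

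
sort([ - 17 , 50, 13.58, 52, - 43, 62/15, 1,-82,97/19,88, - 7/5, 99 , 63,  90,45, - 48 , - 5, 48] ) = [ - 82, - 48, - 43, - 17, - 5, - 7/5, 1,62/15,  97/19, 13.58, 45,48,50,52,63,88,90, 99 ] 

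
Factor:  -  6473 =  - 6473^1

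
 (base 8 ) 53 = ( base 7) 61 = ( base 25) 1I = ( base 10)43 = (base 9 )47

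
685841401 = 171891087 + 513950314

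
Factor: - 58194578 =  -2^1*13^1*73^1*30661^1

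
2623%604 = 207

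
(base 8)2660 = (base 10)1456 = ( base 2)10110110000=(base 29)1l6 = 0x5b0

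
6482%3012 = 458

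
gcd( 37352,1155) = 7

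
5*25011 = 125055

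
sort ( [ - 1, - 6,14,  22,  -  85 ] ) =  [ - 85,- 6,-1 , 14,22]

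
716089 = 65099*11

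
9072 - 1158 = 7914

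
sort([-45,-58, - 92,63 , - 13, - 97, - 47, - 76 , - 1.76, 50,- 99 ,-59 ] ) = [-99,  -  97, - 92, - 76,  -  59, - 58,  -  47, - 45,-13,-1.76,50,63 ] 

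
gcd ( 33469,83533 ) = 1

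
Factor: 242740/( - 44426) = - 530/97=- 2^1*5^1*53^1*97^( - 1 )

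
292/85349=292/85349=0.00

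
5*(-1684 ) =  - 8420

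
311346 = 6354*49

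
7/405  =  7/405 = 0.02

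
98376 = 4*24594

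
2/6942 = 1/3471 = 0.00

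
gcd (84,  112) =28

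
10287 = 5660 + 4627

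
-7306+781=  - 6525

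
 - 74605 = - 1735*43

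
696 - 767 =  - 71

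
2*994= 1988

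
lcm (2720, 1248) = 106080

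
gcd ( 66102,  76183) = 1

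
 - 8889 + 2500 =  - 6389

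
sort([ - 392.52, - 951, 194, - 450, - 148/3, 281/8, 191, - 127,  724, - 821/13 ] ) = [ - 951, - 450, - 392.52 , - 127,-821/13 , - 148/3, 281/8, 191, 194, 724 ] 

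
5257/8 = 5257/8 = 657.12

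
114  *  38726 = 4414764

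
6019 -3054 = 2965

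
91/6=91/6  =  15.17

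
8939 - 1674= 7265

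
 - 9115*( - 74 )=674510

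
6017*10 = 60170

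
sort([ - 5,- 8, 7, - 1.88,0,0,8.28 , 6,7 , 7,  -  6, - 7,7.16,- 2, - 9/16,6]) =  [ - 8, - 7,-6, - 5, -2, - 1.88, - 9/16,0,0,6, 6, 7,7, 7,7.16,8.28 ]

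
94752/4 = 23688 = 23688.00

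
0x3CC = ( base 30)12c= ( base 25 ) 1dm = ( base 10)972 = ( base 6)4300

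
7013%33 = 17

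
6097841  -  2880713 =3217128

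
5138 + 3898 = 9036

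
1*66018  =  66018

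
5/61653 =5/61653 = 0.00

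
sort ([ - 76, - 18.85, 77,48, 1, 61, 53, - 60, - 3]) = [ - 76, - 60, - 18.85, - 3, 1, 48, 53, 61,77] 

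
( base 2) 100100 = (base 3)1100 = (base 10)36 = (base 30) 16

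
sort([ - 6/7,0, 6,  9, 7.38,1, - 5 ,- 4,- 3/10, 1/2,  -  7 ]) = [ - 7,  -  5,- 4,-6/7,-3/10, 0,1/2,1 , 6,7.38, 9]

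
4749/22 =215 + 19/22 = 215.86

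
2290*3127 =7160830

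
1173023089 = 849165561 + 323857528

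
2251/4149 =2251/4149 = 0.54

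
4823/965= 4 + 963/965 =5.00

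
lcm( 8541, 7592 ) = 68328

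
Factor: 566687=11^1*51517^1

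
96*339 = 32544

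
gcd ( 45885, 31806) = 57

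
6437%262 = 149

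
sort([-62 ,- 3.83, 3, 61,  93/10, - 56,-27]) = [ -62, - 56, - 27,-3.83, 3, 93/10,61] 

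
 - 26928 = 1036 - 27964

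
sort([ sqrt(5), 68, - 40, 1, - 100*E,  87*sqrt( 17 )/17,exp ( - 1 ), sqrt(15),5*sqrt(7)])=[ - 100*E,-40,exp( - 1), 1, sqrt( 5),sqrt( 15 ), 5* sqrt (7 ),87*sqrt( 17) /17, 68 ]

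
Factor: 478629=3^4 * 19^1*311^1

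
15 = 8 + 7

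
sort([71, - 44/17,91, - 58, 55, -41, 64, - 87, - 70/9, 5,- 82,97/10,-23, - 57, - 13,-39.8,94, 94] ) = [ - 87, - 82,-58, - 57, - 41,-39.8, - 23, - 13, - 70/9, - 44/17, 5,97/10, 55,64, 71, 91,94, 94] 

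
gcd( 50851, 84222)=1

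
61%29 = 3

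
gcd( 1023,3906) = 93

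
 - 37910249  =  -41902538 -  - 3992289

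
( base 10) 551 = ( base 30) IB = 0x227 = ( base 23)10m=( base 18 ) 1cb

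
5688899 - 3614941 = 2073958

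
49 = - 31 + 80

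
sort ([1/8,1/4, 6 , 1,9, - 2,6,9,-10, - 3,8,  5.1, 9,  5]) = [ - 10, - 3 , - 2,1/8,1/4, 1,5,5.1,6,6 , 8,9 , 9,9 ]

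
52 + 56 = 108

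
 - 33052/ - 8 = 4131+1/2 = 4131.50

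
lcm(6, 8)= 24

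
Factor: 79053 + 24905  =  103958 = 2^1 * 59^1*881^1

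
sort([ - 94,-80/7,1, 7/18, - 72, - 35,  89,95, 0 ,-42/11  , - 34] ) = [ - 94, - 72, - 35 , - 34, - 80/7, - 42/11, 0,7/18, 1  ,  89, 95]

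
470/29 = 16+6/29 = 16.21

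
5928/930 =988/155= 6.37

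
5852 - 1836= 4016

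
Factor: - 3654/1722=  - 87/41 = - 3^1*29^1 * 41^(- 1)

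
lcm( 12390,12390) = 12390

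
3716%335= 31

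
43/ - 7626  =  -1 + 7583/7626 = - 0.01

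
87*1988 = 172956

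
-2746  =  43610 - 46356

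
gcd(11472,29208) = 24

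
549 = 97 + 452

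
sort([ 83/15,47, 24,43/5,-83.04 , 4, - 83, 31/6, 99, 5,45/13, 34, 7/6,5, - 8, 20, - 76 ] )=[-83.04, - 83, - 76, - 8,7/6, 45/13,4, 5 , 5, 31/6,83/15,43/5, 20, 24, 34, 47, 99] 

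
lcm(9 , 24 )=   72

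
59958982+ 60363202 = 120322184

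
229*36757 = 8417353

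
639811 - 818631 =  - 178820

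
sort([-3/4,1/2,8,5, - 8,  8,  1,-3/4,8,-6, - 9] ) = [-9, -8, - 6, - 3/4, - 3/4,1/2, 1,5,8,8,8]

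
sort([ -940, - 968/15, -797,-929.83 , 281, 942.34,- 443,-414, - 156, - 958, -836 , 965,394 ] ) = [ - 958, -940, - 929.83, - 836, -797, -443,-414, - 156, - 968/15,281,394, 942.34,965 ]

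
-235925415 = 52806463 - 288731878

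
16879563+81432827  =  98312390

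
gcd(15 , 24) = 3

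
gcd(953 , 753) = 1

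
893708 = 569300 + 324408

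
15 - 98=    - 83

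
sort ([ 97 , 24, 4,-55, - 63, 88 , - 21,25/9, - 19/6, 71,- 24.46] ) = [  -  63, - 55,-24.46 , - 21, - 19/6 , 25/9,4,24,  71 , 88, 97]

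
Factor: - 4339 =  - 4339^1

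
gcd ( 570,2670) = 30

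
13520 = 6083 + 7437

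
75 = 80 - 5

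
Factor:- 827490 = - 2^1*3^1*5^1 * 27583^1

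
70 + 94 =164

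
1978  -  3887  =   - 1909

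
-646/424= -323/212 = -  1.52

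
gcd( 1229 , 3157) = 1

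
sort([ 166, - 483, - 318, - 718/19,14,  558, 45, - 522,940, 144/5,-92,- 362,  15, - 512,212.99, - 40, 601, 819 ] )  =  [ - 522, - 512, - 483,-362, - 318, - 92,-40, - 718/19,14, 15, 144/5,45, 166,212.99, 558,  601,819,940]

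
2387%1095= 197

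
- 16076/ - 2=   8038 +0/1 = 8038.00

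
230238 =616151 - 385913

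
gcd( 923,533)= 13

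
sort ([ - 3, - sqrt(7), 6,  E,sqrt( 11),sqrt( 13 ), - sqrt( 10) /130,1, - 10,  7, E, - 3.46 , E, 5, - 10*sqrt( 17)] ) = [ - 10*sqrt( 17), - 10, - 3.46, - 3,-sqrt( 7), - sqrt(10)/130, 1  ,  E , E, E,sqrt(11),sqrt(13) , 5,6 , 7 ] 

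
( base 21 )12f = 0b111110010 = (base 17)1c5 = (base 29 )h5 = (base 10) 498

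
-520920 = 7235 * ( - 72 )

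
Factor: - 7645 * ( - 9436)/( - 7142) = -2^1*5^1 * 7^1 * 11^1*139^1*337^1 * 3571^(-1) =-36069110/3571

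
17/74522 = 17/74522  =  0.00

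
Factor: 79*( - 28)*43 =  - 2^2*7^1*43^1*79^1 = - 95116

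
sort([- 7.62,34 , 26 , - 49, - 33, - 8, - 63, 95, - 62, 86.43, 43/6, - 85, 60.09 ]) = [ - 85, -63 ,-62, - 49, - 33, - 8, - 7.62,43/6,  26,34, 60.09, 86.43, 95]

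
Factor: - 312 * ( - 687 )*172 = 2^5*3^2*13^1*43^1*229^1 = 36867168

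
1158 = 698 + 460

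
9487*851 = 8073437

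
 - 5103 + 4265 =-838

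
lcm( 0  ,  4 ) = 0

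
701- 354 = 347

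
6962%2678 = 1606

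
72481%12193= 11516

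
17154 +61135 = 78289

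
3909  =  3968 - 59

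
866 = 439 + 427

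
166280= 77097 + 89183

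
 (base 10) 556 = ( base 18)1CG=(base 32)HC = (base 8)1054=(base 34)gc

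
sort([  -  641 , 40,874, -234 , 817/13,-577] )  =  [ - 641  , - 577, - 234,40,  817/13 , 874 ] 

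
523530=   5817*90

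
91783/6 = 15297  +  1/6 = 15297.17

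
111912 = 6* 18652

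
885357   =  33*26829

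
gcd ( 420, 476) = 28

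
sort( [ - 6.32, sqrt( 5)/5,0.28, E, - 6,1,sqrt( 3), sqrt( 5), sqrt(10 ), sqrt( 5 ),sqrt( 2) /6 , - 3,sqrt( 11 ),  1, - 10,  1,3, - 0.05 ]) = [  -  10, - 6.32, - 6, - 3, - 0.05,sqrt( 2 )/6,0.28,sqrt( 5)/5,1,1,1, sqrt( 3),sqrt(5 ),sqrt (5),E,3, sqrt(10 ),sqrt( 11)]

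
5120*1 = 5120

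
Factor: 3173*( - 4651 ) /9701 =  - 14757623/9701 = - 19^1*89^( - 1) *109^ ( - 1 )*167^1*4651^1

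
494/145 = 3 + 59/145 = 3.41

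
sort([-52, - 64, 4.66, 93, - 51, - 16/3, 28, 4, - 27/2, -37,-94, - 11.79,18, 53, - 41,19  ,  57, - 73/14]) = [-94,  -  64, - 52,-51 , - 41, - 37, - 27/2, - 11.79 , - 16/3  , - 73/14,4, 4.66,18, 19, 28,53, 57, 93]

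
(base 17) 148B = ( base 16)1848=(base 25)9ng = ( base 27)8E6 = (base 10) 6216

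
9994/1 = 9994 = 9994.00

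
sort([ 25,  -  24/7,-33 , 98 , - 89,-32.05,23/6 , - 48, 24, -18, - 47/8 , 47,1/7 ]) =[ - 89, - 48, - 33, - 32.05, - 18, - 47/8, - 24/7, 1/7, 23/6,24, 25,47,98]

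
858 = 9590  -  8732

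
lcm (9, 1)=9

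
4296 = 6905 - 2609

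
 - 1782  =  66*(-27 ) 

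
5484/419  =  5484/419 = 13.09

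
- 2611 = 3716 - 6327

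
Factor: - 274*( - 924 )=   2^3*3^1 *7^1*11^1*137^1 = 253176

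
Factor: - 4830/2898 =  - 5/3 = - 3^ (-1)*5^1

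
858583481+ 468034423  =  1326617904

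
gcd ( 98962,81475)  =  1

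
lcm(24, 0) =0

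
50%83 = 50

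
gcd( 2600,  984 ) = 8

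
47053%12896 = 8365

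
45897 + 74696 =120593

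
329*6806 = 2239174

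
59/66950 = 59/66950 = 0.00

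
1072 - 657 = 415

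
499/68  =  499/68 = 7.34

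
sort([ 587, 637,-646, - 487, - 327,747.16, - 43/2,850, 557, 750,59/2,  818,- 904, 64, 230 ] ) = [ - 904, - 646, - 487, - 327 ,-43/2,59/2,64, 230, 557, 587,637, 747.16, 750, 818, 850 ] 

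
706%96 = 34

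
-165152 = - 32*5161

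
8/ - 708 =-1 + 175/177 = - 0.01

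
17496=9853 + 7643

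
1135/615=227/123 = 1.85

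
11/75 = 11/75 = 0.15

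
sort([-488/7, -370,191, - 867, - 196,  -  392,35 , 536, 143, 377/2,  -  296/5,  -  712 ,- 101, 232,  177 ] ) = [ - 867, - 712, - 392,-370, - 196 , - 101, - 488/7, - 296/5, 35,143,  177, 377/2, 191, 232 , 536]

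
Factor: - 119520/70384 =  - 2^1*3^2*5^1*53^( - 1) = - 90/53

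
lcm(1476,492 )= 1476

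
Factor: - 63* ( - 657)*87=3601017= 3^5*7^1*29^1*73^1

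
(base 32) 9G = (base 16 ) 130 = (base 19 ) G0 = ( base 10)304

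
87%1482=87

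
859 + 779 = 1638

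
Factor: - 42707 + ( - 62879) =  - 2^1*13^1*31^1*131^1 = - 105586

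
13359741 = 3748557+9611184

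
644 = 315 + 329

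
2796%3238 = 2796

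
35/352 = 35/352 = 0.10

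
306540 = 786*390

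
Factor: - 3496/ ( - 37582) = 4/43 = 2^2*43^(-1)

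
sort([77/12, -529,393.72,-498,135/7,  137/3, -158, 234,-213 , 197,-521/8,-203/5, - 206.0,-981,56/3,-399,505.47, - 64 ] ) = [ - 981,-529, - 498,-399, - 213 , - 206.0,-158, - 521/8, - 64,  -  203/5, 77/12, 56/3  ,  135/7 , 137/3, 197, 234, 393.72,505.47]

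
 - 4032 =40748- 44780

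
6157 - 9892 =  - 3735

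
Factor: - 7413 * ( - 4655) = 3^1*5^1*7^3 * 19^1 *353^1 = 34507515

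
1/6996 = 1/6996 = 0.00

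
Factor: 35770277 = 3499^1 *10223^1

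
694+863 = 1557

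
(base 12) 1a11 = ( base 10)3181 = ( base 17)b02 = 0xC6D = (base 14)1233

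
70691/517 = 136 + 379/517 = 136.73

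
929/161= 5+124/161 = 5.77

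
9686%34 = 30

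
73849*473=34930577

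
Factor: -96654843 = - 3^3*17^1*19^1*11083^1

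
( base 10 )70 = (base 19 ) 3D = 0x46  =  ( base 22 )34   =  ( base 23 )31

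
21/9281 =21/9281 = 0.00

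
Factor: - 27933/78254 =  - 2^(  -  1)*3^1 * 11^(  -  1)*3557^ ( - 1)*9311^1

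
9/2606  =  9/2606 = 0.00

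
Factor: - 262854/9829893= - 2^1*3^1*859^1*192743^( - 1)=- 5154/192743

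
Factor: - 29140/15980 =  - 31/17 = -  17^( - 1)*31^1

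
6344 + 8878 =15222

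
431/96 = 4 + 47/96 = 4.49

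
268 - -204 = 472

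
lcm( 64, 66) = 2112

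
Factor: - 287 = - 7^1*41^1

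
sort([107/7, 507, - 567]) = [ - 567,  107/7,507 ] 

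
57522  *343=19730046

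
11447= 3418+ 8029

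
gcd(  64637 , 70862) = 1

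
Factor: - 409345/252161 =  - 5^1*7^( - 1 )*13^( - 1)*17^ ( -1)*163^ ( - 1)*81869^1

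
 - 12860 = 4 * ( - 3215) 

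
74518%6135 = 898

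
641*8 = 5128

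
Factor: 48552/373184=51/392=2^ ( - 3)*3^1 * 7^( - 2) *17^1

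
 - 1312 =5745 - 7057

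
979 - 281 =698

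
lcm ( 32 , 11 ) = 352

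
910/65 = 14= 14.00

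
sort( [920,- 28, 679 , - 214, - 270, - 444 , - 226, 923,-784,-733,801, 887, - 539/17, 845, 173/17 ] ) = [-784, - 733, - 444, - 270, - 226, - 214 , - 539/17, - 28, 173/17, 679, 801,845, 887, 920, 923 ]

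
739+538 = 1277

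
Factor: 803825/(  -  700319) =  - 5^2*11^1*37^1*79^1* 700319^(-1 )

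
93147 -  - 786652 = 879799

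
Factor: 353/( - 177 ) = -3^(-1)*59^ (-1 )* 353^1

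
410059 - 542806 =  - 132747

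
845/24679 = 845/24679=0.03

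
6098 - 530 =5568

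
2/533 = 2/533  =  0.00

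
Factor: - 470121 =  - 3^1*156707^1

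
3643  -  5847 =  - 2204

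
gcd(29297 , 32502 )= 1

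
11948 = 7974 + 3974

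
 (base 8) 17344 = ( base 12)46b0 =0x1EE4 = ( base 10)7908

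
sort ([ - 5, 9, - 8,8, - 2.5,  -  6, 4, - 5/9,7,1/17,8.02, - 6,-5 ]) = [ - 8, - 6, - 6, - 5,  -  5, - 2.5, - 5/9,1/17,4,7 , 8, 8.02,9]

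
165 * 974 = 160710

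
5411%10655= 5411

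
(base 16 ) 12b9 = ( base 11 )3668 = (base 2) 1001010111001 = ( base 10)4793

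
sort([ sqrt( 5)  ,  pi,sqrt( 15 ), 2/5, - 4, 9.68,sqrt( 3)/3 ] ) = [-4,2/5, sqrt(3)/3, sqrt( 5), pi, sqrt(15),9.68]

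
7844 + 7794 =15638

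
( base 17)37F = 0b1111101001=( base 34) tf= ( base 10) 1001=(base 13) 5c0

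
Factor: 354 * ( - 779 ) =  - 275766 = - 2^1* 3^1*19^1*41^1*59^1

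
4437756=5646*786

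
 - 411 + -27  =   - 438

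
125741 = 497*253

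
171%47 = 30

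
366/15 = 122/5 = 24.40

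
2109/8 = 2109/8 =263.62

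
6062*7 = 42434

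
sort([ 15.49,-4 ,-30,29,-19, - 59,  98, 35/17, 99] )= [ - 59, - 30,-19,- 4,35/17, 15.49 , 29,98,99] 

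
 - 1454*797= - 1158838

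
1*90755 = 90755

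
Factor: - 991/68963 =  - 991^1*68963^( - 1)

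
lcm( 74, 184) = 6808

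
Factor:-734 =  - 2^1*367^1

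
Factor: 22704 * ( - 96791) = -2^4*3^1 *11^1*43^1*151^1*641^1 = - 2197542864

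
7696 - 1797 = 5899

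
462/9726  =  77/1621  =  0.05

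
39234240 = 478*82080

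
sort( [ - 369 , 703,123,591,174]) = [ - 369,123,174, 591,703]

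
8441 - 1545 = 6896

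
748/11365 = 748/11365=0.07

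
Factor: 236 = 2^2 * 59^1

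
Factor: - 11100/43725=-2^2*11^ ( - 1)*37^1*53^( - 1 )=   -148/583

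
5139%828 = 171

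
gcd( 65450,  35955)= 85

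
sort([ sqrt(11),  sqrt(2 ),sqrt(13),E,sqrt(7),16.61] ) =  [sqrt( 2),sqrt(7),E,sqrt( 11),sqrt( 13 ),16.61]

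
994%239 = 38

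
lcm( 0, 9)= 0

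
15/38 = 15/38 = 0.39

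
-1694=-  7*242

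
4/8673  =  4/8673 = 0.00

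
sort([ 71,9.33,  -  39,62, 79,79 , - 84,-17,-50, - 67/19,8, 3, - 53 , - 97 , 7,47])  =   [ - 97 , - 84, - 53 , - 50, - 39,-17,-67/19, 3 , 7, 8,9.33, 47,62,71, 79, 79]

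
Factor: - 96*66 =  -  6336 = - 2^6  *  3^2*11^1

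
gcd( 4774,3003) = 77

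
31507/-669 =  - 48 + 605/669 = -47.10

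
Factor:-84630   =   - 2^1*3^1 * 5^1* 7^1*13^1*31^1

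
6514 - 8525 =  - 2011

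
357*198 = 70686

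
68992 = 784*88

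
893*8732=7797676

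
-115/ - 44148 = 115/44148 = 0.00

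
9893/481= 761/37= 20.57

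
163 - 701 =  - 538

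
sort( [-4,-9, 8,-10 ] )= [ - 10, -9,-4, 8]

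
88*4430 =389840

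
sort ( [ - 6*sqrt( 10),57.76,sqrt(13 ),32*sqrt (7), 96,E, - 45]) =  [ - 45,-6*sqrt (10) , E,sqrt( 13),57.76,32*sqrt(7 ), 96]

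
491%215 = 61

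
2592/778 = 3 + 129/389 = 3.33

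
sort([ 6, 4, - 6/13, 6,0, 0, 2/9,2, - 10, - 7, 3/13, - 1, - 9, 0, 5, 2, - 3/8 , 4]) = [-10, - 9, - 7, - 1, - 6/13, - 3/8, 0, 0, 0,2/9,3/13,2, 2, 4,4,5, 6, 6 ]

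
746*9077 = 6771442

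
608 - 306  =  302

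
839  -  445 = 394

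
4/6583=4/6583 = 0.00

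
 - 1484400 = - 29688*50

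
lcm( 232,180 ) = 10440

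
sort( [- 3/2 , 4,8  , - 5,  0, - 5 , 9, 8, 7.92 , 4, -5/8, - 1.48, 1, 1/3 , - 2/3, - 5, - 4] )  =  [ - 5, - 5, - 5, - 4, - 3/2, - 1.48 , - 2/3, - 5/8, 0,1/3,1,4,  4, 7.92,  8,8, 9 ] 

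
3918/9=1306/3 = 435.33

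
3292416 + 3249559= 6541975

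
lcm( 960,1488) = 29760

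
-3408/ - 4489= 3408/4489=0.76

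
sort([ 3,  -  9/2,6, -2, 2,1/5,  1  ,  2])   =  [ - 9/2, - 2,1/5, 1,2, 2, 3,6]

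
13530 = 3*4510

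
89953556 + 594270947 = 684224503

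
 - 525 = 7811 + - 8336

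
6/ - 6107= - 1+ 6101/6107 = -0.00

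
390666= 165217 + 225449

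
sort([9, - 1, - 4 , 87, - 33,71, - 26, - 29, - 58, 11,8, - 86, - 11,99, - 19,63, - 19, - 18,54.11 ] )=[ - 86,-58, - 33, - 29,  -  26, - 19, - 19, - 18, - 11,- 4,-1, 8,9 , 11, 54.11,63,71,87,99] 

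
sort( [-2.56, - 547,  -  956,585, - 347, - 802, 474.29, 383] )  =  [ - 956, - 802, - 547, - 347 , - 2.56,383,474.29, 585]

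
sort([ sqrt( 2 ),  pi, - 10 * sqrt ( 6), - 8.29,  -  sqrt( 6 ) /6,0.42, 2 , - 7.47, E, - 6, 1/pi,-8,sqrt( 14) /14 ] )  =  [ - 10 * sqrt ( 6 ), - 8.29, - 8, - 7.47, - 6, - sqrt ( 6)/6,  sqrt(14)/14,  1/pi,0.42,sqrt( 2),2, E, pi ]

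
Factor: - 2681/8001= -3^(  -  2)*127^(-1 )*383^1 = - 383/1143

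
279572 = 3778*74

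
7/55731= 7/55731=0.00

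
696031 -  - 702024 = 1398055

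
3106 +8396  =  11502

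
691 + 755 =1446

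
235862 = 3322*71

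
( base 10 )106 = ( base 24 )4a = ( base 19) 5b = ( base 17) 64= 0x6a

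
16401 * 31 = 508431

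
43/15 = 2 + 13/15 = 2.87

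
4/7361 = 4/7361 = 0.00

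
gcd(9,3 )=3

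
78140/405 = 192 + 76/81 = 192.94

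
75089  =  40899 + 34190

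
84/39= 2 + 2/13 = 2.15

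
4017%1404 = 1209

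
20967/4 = 5241 + 3/4 = 5241.75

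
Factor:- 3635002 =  - 2^1 * 7^1 * 259643^1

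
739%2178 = 739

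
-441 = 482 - 923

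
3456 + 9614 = 13070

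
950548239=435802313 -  - 514745926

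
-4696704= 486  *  (  -  9664)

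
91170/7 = 13024+ 2/7 = 13024.29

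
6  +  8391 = 8397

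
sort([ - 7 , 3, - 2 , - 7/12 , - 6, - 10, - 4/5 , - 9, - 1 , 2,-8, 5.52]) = [-10, - 9, - 8,- 7, - 6, - 2, - 1, - 4/5, - 7/12,2,3, 5.52] 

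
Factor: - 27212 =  - 2^2 * 6803^1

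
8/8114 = 4/4057 = 0.00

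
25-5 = 20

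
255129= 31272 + 223857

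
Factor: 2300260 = 2^2*5^1*115013^1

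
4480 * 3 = 13440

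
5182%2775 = 2407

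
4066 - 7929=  - 3863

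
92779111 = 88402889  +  4376222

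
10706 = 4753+5953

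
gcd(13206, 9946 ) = 2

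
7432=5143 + 2289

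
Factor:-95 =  - 5^1*19^1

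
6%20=6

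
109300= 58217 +51083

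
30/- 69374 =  - 15/34687 = - 0.00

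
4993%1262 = 1207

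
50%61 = 50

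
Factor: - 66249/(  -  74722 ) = 2^(  -  1)*3^2* 17^1*433^1*37361^ ( -1)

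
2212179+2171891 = 4384070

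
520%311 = 209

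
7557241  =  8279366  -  722125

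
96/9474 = 16/1579  =  0.01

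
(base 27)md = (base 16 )25f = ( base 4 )21133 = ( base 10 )607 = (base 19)1ci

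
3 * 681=2043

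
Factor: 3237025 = 5^2*11^1*79^1*149^1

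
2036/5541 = 2036/5541 = 0.37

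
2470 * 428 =1057160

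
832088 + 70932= 903020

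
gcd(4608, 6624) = 288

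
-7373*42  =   - 309666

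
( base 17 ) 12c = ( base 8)517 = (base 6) 1315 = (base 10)335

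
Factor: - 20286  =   - 2^1*3^2*7^2*23^1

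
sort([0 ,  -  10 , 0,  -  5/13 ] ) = [  -  10, - 5/13,  0,  0 ]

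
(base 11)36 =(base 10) 39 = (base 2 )100111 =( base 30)19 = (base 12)33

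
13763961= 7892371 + 5871590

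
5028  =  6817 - 1789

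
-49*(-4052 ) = 198548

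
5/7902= 5/7902 = 0.00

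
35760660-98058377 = -62297717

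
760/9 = 760/9 = 84.44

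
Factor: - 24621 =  - 3^1 * 29^1*283^1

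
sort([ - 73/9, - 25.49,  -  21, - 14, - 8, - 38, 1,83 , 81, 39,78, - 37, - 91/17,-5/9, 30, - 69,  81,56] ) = [ - 69, - 38,-37, - 25.49, - 21, - 14, - 73/9, - 8, - 91/17, - 5/9, 1, 30,39,56, 78, 81, 81, 83]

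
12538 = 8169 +4369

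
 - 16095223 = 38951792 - 55047015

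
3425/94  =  3425/94 = 36.44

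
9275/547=16+523/547 = 16.96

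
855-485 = 370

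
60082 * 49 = 2944018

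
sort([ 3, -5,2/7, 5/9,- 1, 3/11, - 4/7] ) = [-5, - 1,-4/7, 3/11,2/7,5/9,3]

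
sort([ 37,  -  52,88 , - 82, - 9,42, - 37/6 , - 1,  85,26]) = [ -82,-52, -9, - 37/6,-1 , 26,  37,  42, 85,  88] 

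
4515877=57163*79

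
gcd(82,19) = 1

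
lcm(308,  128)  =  9856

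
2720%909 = 902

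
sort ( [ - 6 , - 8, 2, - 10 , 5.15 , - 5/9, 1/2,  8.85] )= [ - 10,-8, - 6 , - 5/9,1/2, 2, 5.15,8.85 ]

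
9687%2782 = 1341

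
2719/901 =3 + 16/901 = 3.02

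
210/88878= 35/14813 = 0.00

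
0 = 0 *380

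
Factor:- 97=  - 97^1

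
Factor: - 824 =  - 2^3 * 103^1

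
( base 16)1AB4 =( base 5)204321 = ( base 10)6836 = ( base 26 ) a2o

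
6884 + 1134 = 8018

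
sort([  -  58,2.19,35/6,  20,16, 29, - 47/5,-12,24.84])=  [ - 58,-12, - 47/5,2.19,35/6,16,20, 24.84,29 ] 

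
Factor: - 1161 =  - 3^3*43^1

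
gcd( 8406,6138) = 18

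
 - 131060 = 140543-271603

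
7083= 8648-1565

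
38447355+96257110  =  134704465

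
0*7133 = 0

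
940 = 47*20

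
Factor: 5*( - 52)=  - 260= - 2^2*5^1*13^1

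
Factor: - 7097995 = -5^1*59^1*24061^1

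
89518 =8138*11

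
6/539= 6/539 = 0.01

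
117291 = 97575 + 19716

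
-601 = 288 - 889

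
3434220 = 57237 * 60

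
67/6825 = 67/6825=0.01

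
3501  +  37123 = 40624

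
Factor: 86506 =2^1* 7^1*37^1*167^1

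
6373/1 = 6373= 6373.00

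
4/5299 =4/5299 = 0.00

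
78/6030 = 13/1005 =0.01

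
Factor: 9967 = 9967^1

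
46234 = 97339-51105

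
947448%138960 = 113688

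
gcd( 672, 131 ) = 1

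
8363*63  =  526869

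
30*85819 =2574570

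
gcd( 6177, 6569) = 1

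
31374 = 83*378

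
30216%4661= 2250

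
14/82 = 7/41 =0.17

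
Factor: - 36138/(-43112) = 2^ (-2) * 3^1 * 17^( - 1 ) * 19^1 = 57/68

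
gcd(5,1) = 1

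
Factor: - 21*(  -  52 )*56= 2^5*3^1*7^2*13^1 = 61152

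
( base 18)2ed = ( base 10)913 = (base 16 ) 391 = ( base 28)14H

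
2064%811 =442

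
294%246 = 48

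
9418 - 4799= 4619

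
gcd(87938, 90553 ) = 1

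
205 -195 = 10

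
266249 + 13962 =280211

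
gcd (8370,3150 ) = 90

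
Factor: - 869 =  - 11^1 * 79^1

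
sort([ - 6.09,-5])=[ - 6.09, - 5]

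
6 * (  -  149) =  - 894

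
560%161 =77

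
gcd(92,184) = 92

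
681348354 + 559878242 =1241226596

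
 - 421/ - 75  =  421/75 = 5.61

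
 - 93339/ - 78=31113/26 = 1196.65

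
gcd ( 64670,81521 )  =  1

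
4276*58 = 248008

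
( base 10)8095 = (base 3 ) 102002211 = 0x1F9F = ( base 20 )104F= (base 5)224340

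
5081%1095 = 701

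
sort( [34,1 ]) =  [ 1,34 ] 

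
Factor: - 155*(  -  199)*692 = 2^2*5^1*31^1*173^1*199^1 = 21344740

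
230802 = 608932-378130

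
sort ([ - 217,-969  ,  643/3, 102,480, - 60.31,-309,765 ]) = [ - 969,-309,- 217,-60.31, 102, 643/3, 480, 765 ]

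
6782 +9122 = 15904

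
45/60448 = 45/60448=0.00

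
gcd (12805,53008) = 1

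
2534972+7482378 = 10017350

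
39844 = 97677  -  57833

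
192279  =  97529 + 94750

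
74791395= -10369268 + 85160663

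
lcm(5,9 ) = 45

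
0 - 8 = - 8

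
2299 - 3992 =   -  1693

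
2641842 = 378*6989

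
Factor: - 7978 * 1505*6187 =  - 2^1 * 5^1*7^1 *23^1*43^1 * 269^1 * 3989^1= - 74286628430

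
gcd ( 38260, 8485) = 5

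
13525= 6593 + 6932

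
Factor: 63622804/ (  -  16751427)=-9088972/2393061 = -2^2*3^(- 1)*11^(-1 )*127^(-1)*269^1*571^( - 1 )*8447^1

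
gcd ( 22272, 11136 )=11136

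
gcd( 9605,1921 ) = 1921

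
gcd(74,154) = 2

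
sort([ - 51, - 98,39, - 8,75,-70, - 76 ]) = [ - 98, - 76,-70,  -  51, - 8,39,75]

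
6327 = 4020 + 2307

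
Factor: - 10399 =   -  10399^1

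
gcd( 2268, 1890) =378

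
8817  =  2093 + 6724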